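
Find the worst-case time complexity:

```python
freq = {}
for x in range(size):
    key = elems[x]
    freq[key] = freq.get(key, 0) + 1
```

Time complexity: O(n).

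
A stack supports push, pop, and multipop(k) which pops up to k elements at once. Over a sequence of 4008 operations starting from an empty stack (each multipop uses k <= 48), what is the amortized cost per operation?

Each element is pushed exactly once and popped at most once (whether by pop or as part of a multipop). So the total number of individual pops over the whole sequence is at most the number of pushes, which is at most 4008. Total work <= 2 * 4008, hence O(1) amortized per operation.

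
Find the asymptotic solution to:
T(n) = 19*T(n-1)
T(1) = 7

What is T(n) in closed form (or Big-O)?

Each step multiplies by 19. T(n) = T(1)*19^(n-1) = 7*19^(n-1).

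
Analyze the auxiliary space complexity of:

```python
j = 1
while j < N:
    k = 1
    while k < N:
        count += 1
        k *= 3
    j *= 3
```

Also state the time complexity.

Space complexity: O(1).
Only a constant amount of auxiliary storage is used; nothing grows with n.
Time complexity: O(log^2 n).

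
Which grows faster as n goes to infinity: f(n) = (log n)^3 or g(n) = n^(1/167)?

g(n) = n^(1/167) grows faster: any positive power of n dominates any polylog.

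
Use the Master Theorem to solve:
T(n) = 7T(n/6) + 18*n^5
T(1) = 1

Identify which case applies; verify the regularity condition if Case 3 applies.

a=7, b=6, f(n)=18*n^5.
log_6(7) = 1.086 < 5.
f(n) = Omega(n^(1.086+epsilon)) for some epsilon > 0, so Case 3 is the candidate.
Regularity: a*f(n/b) = 7*18*(n/6)^5 = (7/7776)*18*n^5 <= c*f(n) with c = 7/7776 < 1. Satisfied.
Case 3: T(n) = Theta(n^5).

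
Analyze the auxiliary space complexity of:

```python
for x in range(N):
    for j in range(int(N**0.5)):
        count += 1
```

Space complexity: O(1).
Only a constant amount of auxiliary storage is used; nothing grows with n.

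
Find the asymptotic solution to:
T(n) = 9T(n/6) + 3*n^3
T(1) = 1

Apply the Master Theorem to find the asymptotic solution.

a=9, b=6, f(n)=3*n^3. log_6(9) = 1.226 < 3. Case 3: T(n) = O(n^3).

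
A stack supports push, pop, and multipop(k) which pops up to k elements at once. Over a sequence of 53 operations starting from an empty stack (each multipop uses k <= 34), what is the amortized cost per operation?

Each element is pushed exactly once and popped at most once (whether by pop or as part of a multipop). So the total number of individual pops over the whole sequence is at most the number of pushes, which is at most 53. Total work <= 2 * 53, hence O(1) amortized per operation.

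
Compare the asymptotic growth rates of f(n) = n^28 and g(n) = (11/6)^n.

g(n) = (11/6)^n grows faster: (11/6)^n is exponential with base 11/6 > 1, dominating every polynomial.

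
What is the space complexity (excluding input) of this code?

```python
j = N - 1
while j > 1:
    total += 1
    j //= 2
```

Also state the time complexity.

Space complexity: O(1).
Only a constant amount of auxiliary storage is used; nothing grows with n.
Time complexity: O(log n).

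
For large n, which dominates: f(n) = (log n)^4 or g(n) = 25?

f(n) = (log n)^4 grows faster: any unbounded function dominates a constant.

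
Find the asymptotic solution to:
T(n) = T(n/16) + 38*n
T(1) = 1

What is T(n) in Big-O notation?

Geometric series: 38*n*(1 + 1/16 + 1/16^2 + ...) = O(n). T(n) = O(n).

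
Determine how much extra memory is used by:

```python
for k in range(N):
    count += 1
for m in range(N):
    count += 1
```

Space complexity: O(1).
Only a constant amount of auxiliary storage is used; nothing grows with n.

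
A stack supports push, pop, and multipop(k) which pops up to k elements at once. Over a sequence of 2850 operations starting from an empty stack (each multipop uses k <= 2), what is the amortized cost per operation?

Each element is pushed exactly once and popped at most once (whether by pop or as part of a multipop). So the total number of individual pops over the whole sequence is at most the number of pushes, which is at most 2850. Total work <= 2 * 2850, hence O(1) amortized per operation.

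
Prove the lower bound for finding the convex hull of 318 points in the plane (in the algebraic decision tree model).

Reduction from sorting: given 318 numbers x_1,...,x_{318}, map x_i to the point (x_i, x_i^2) on the parabola y = x^2. All points are on the convex hull, and walking the hull gives them in sorted x-order. Since sorting requires Omega(n log n), so does planar convex hull.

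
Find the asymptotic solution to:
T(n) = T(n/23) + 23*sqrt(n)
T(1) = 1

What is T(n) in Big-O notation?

Each level contributes sqrt(n/23^k). Geometric series with ratio 1/sqrt(23) < 1 sums to O(sqrt(n)).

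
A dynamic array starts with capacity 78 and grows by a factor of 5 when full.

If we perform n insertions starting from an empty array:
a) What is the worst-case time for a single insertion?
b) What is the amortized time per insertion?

(a) Worst-case single insertion: O(n) -- when the array is full at capacity c, the resize copies all c elements, and c can be Theta(n).
(b) Resizes happen at sizes 78, 390, 1950, ... Total copy cost for n insertions: 78 + 390 + ... = O(n) (geometric series with ratio 1/5). Amortized cost per insertion: O(n)/n = O(1).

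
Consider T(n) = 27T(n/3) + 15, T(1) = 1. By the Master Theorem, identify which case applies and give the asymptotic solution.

a=27, b=3, f(n)=15.
log_3(27) = 3 > 0.
Since f(n) = O(n^0) is polynomially smaller than n^3, Case 1 applies.
T(n) = Theta(n^3).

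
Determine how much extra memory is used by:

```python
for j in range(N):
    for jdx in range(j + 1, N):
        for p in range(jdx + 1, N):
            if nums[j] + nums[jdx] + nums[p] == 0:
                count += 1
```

Space complexity: O(1).
Only a constant amount of auxiliary storage is used; nothing grows with n.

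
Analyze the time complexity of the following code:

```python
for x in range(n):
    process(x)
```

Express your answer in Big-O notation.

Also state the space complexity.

Time complexity: O(n).
Space complexity: O(1).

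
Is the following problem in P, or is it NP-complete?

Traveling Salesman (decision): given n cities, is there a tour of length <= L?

This problem is NP-complete: reduces from Hamiltonian Cycle.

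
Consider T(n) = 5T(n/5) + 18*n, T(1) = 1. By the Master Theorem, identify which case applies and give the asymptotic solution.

a=5, b=5, f(n)=18*n.
log_5(5) = 1, so n^(log_b(a)) = n.
f(n) = Theta(n), so Case 2 applies.
T(n) = Theta(n log n).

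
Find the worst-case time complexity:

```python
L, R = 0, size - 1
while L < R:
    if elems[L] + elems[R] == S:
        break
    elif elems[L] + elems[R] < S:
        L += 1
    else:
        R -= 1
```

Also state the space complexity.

Time complexity: O(n).
Space complexity: O(1).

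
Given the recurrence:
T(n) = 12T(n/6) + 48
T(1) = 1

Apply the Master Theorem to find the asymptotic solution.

a=12, b=6, f(n)=48. log_6(12) = 1.387. Case 1 of Master Theorem: T(n) = O(n^1.387).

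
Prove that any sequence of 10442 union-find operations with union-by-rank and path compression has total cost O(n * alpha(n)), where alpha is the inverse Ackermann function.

Using Tarjan's analysis with rank-based potential function. Union-by-rank keeps tree height O(log n). Path compression flattens paths during find. For n = 10442 operations, total cost is O(n * alpha(n)), effectively O(n) since alpha grows incredibly slowly.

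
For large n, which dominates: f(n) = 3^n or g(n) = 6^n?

g(n) = 6^n grows faster: (6/3)^n -> infinity since 6/3 > 1.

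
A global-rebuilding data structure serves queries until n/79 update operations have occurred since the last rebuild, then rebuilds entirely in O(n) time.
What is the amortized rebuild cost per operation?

The O(n) rebuild is triggered by n/79 operations, so each contributes O(n)/(n/79) = O(79) = O(1) to the rebuild cost.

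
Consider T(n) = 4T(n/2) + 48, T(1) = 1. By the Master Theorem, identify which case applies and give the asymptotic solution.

a=4, b=2, f(n)=48.
log_2(4) = 2 > 0.
Since f(n) = O(n^0) is polynomially smaller than n^2, Case 1 applies.
T(n) = Theta(n^2).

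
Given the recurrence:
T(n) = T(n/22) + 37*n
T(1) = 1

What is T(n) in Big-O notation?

Geometric series: 37*n*(1 + 1/22 + 1/22^2 + ...) = O(n). T(n) = O(n).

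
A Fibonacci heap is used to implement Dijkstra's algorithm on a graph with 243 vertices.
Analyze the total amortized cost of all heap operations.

Dijkstra performs 243 insert, 243 extract-min, and at most E decrease-key operations. With Fibonacci heap: insert O(1) amortized, extract-min O(log n) amortized, decrease-key O(1) amortized. Total with n = 243: O(n * 1 + n * log n + E * 1) = O(n log n + E).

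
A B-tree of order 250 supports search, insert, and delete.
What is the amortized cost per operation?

B-tree of order 250 has height O(log_250 n). Each operation traverses the tree height. Splits during insert and merges during delete are O(1) each and occur at most once per level. Total cost per operation: O(log_250 n).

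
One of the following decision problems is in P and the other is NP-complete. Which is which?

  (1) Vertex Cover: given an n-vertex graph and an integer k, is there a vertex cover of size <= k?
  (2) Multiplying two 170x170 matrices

(1) is NP-complete: one of Karp's 21 NP-complete problems (with k part of the input; for any fixed constant k it is in P).
(2) is P: the schoolbook algorithm runs in O(n^3).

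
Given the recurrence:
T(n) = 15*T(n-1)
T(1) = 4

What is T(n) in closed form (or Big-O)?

Each step multiplies by 15. T(n) = T(1)*15^(n-1) = 4*15^(n-1).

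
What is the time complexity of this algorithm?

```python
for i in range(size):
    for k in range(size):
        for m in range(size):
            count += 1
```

Time complexity: O(n^3).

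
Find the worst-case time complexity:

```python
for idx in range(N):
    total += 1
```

Time complexity: O(n).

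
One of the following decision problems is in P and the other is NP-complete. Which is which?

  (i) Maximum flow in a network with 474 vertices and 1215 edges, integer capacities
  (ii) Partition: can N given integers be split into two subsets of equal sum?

(i) is P: Edmonds-Karp / push-relabel run in polynomial time.
(ii) is NP-complete: Subset Sum reduces to it (one of Karp's 21 NP-complete problems).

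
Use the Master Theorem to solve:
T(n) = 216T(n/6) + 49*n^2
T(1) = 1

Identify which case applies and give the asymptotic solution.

a=216, b=6, f(n)=49*n^2.
log_6(216) = 3 > 2.
Since f(n) = O(n^2) is polynomially smaller than n^3, Case 1 applies.
T(n) = Theta(n^3).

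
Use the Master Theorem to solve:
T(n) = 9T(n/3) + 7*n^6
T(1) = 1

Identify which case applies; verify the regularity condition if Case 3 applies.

a=9, b=3, f(n)=7*n^6.
log_3(9) = 2 < 6.
f(n) = Omega(n^(2+epsilon)) for some epsilon > 0, so Case 3 is the candidate.
Regularity: a*f(n/b) = 9*7*(n/3)^6 = (9/729)*7*n^6 <= c*f(n) with c = 9/729 < 1. Satisfied.
Case 3: T(n) = Theta(n^6).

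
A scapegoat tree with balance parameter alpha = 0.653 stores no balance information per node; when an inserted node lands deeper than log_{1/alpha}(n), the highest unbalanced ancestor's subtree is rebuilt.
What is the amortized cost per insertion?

Search/insert path is O(log n). A rebuild of a subtree of size s costs O(s), but with alpha = 0.653 at least Omega(s) insertions must have occurred in that subtree since its last rebuild. Charging O(1) of the rebuild to each such insertion gives O(log n) amortized.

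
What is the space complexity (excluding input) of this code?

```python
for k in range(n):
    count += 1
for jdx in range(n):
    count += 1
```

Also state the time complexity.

Space complexity: O(1).
Only a constant amount of auxiliary storage is used; nothing grows with n.
Time complexity: O(n).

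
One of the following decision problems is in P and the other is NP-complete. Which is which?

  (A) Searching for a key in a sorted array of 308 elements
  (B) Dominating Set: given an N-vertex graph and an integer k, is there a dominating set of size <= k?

(A) is P: binary search runs in O(log n).
(B) is NP-complete: reduces from Set Cover (with k part of the input).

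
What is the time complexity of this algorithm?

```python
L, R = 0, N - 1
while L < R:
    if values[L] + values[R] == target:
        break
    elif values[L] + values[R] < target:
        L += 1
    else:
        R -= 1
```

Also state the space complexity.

Time complexity: O(n).
Space complexity: O(1).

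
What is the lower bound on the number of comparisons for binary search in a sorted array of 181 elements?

With 181 possible positions, we need at least ceil(log_2(181)) = 8 comparisons. Each comparison splits the remaining candidates by at most half.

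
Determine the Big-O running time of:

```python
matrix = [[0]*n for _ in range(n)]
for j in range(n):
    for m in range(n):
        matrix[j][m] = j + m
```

Time complexity: O(n^2).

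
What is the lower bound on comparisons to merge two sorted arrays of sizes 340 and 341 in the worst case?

Adversary: with |340 - 341| <= 1 the inputs can be fully interleaved so that every adjacent pair in the merged output comes from different arrays. Then each of the 680 adjacent pairs must be directly compared, or the algorithm cannot determine their relative order. Standard merge meets this bound.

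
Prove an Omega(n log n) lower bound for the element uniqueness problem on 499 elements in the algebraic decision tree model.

In the algebraic decision tree model, element uniqueness on 499 elements is equivalent to determining which cell of an arrangement of C(499,2) = 124251 hyperplanes x_i = x_j contains the input point. Ben-Or's theorem shows this requires Omega(n log n).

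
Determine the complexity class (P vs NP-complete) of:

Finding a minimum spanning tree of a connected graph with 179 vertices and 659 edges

This problem is in P: Kruskal's / Prim's algorithms run in polynomial time.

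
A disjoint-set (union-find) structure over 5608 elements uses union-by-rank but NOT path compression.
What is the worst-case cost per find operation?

Union-by-rank alone keeps every tree's height <= log_2(5608) ~= 12.5. Each find traverses from a node to its root, costing O(height) = O(log n). Without path compression this bound is tight.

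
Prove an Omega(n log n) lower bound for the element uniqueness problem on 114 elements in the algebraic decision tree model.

In the algebraic decision tree model, element uniqueness on 114 elements is equivalent to determining which cell of an arrangement of C(114,2) = 6441 hyperplanes x_i = x_j contains the input point. Ben-Or's theorem shows this requires Omega(n log n).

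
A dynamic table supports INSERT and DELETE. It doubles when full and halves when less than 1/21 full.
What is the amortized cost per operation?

Using potential function Phi = |2*num_items - table_size| when load > 1/2, and Phi = table_size/2 - num_items otherwise. The gap of 1/21 vs 1/2 for shrinking prevents thrashing. Both insert and delete have O(1) amortized cost.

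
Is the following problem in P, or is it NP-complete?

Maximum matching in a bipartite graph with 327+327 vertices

This problem is in P: Hopcroft-Karp runs in O(E sqrt(V)).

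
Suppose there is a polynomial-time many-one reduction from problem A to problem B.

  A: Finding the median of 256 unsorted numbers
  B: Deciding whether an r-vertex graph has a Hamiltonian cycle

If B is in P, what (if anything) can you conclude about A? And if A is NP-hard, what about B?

A poly-time reduction A <=_p B means any A-instance can be transformed to a B-instance in poly time.
If B is in P: compose the reduction with B's poly-time algorithm to solve A in poly time, so A is in P.
If A is NP-hard: every NP problem reduces to A, which reduces to B; composing reductions, every NP problem reduces to B, so B is NP-hard.
(Here in fact A is P and B is NP-complete.)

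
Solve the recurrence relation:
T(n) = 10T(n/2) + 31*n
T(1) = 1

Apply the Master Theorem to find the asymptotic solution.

a=10, b=2, f(n)=31*n. log_2(10) = 3.322. Case 1 of Master Theorem: T(n) = O(n^3.322).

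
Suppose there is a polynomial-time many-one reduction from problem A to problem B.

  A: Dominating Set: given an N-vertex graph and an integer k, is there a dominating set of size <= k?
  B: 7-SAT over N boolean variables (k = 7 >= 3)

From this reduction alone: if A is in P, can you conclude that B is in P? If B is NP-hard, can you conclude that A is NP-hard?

A poly-time reduction A <=_p B transfers tractability DOWN (B easy => A easy) and hardness UP (A hard => B hard), not the reverse.
From A in P, the reduction alone does NOT give B in P: any problem in P trivially reduces to SAT, yet SAT is not known to be in P.
From B NP-hard, the reduction alone does NOT give A NP-hard: again, easy problems reduce to hard ones.
(Here in fact A is NP-complete and B is NP-complete.)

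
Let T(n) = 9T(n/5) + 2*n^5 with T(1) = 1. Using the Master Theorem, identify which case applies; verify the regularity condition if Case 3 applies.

a=9, b=5, f(n)=2*n^5.
log_5(9) = 1.365 < 5.
f(n) = Omega(n^(1.365+epsilon)) for some epsilon > 0, so Case 3 is the candidate.
Regularity: a*f(n/b) = 9*2*(n/5)^5 = (9/3125)*2*n^5 <= c*f(n) with c = 9/3125 < 1. Satisfied.
Case 3: T(n) = Theta(n^5).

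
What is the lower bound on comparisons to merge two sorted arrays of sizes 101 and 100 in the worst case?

Adversary: with |101 - 100| <= 1 the inputs can be fully interleaved so that every adjacent pair in the merged output comes from different arrays. Then each of the 200 adjacent pairs must be directly compared, or the algorithm cannot determine their relative order. Standard merge meets this bound.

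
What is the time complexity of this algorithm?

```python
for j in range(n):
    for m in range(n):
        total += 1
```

Time complexity: O(n^2).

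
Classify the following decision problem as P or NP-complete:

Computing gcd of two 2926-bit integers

This problem is in P: the Euclidean algorithm runs in polynomial time in the bit-length.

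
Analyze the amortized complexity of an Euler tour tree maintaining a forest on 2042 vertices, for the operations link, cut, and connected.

An Euler tour tree stores each tree's Euler tour as a balanced BST keyed by tour position. On 2042 vertices: link concatenates two tours via O(1) splits/joins of size <= 2*2042 (O(log n)); cut splits the tour at the two occurrences of the edge (O(log n)); connected compares BST roots (O(log n) to find the root). All O(log n) amortized.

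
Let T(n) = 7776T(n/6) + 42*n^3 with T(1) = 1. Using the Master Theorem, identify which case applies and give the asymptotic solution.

a=7776, b=6, f(n)=42*n^3.
log_6(7776) = 5 > 3.
Since f(n) = O(n^3) is polynomially smaller than n^5, Case 1 applies.
T(n) = Theta(n^5).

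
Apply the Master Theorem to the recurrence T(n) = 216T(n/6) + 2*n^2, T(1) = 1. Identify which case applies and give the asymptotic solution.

a=216, b=6, f(n)=2*n^2.
log_6(216) = 3 > 2.
Since f(n) = O(n^2) is polynomially smaller than n^3, Case 1 applies.
T(n) = Theta(n^3).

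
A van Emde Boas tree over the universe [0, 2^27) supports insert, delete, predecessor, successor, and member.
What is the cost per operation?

vEB recursively partitions [0, 134217728) into sqrt(u) clusters of size sqrt(u). Each operation recurses into either one cluster or the summary, never both: T(u) = T(sqrt(u)) + O(1) => T(u) = O(log log u) = O(log 27). This is worst-case, not just amortized.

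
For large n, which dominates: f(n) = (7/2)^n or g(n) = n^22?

f(n) = (7/2)^n grows faster: (7/2)^n is exponential with base 7/2 > 1, dominating every polynomial.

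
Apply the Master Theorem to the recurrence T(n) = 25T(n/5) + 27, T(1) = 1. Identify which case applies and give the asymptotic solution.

a=25, b=5, f(n)=27.
log_5(25) = 2 > 0.
Since f(n) = O(n^0) is polynomially smaller than n^2, Case 1 applies.
T(n) = Theta(n^2).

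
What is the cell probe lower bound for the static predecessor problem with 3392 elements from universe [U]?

The Patrascu-Thorup lower bound shows any data structure on n = 3392 elements using O(n * polylog(n)) space requires Omega(log log U) query time. van Emde Boas trees achieve O(log log U) with O(U) space.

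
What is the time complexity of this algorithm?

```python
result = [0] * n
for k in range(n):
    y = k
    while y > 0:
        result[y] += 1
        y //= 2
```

Time complexity: O(n log n).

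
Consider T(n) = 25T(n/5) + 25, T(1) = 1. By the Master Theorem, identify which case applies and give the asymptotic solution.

a=25, b=5, f(n)=25.
log_5(25) = 2 > 0.
Since f(n) = O(n^0) is polynomially smaller than n^2, Case 1 applies.
T(n) = Theta(n^2).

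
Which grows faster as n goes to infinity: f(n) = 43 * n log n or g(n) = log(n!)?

f(n) = 43 * n log n and g(n) = log(n!) are Theta of each other: Stirling: log(n!) = n log n - n + O(log n) = Theta(n log n); the constant 43 doesn't change the Theta class.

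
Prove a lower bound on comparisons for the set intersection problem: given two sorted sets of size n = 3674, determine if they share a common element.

For two sorted arrays of size n = 3674, any correct algorithm must examine Omega(n) elements. If fewer are examined, an adversary places a common element in an unexamined gap. A merge-based scan achieves O(n), so the bound is tight.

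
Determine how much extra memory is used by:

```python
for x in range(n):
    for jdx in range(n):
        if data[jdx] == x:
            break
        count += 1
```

Space complexity: O(1).
Only a constant amount of auxiliary storage is used; nothing grows with n.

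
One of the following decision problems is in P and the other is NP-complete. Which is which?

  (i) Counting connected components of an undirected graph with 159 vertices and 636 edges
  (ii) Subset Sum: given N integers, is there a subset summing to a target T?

(i) is P: BFS/DFS visits each vertex and edge once: O(V+E).
(ii) is NP-complete: one of Karp's 21 NP-complete problems.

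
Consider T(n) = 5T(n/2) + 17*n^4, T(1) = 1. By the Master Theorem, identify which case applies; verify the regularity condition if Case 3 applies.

a=5, b=2, f(n)=17*n^4.
log_2(5) = 2.322 < 4.
f(n) = Omega(n^(2.322+epsilon)) for some epsilon > 0, so Case 3 is the candidate.
Regularity: a*f(n/b) = 5*17*(n/2)^4 = (5/16)*17*n^4 <= c*f(n) with c = 5/16 < 1. Satisfied.
Case 3: T(n) = Theta(n^4).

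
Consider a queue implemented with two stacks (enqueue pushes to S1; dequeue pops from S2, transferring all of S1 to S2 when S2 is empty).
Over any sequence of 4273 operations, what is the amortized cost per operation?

Each element is pushed to S1 once, popped once, pushed to S2 once, and popped once: 4 unit operations over its lifetime. Over 4273 operations the total work is O(4273). Amortized O(1) per enqueue/dequeue.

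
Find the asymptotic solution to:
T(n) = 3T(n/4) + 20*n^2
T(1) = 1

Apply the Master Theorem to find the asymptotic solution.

a=3, b=4, f(n)=20*n^2. log_4(3) = 0.7925 < 2. Case 3: T(n) = O(n^2).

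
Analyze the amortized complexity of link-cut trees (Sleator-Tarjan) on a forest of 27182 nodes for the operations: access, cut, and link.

Link-cut trees represent the forest using splay trees over preferred paths. With potential Phi = sum over nodes of log(size of virtual subtree), each access on 27182 nodes is O(log 27182) = O(log n) amortized by the splay-tree access lemma. Cut and link are O(1) plus one access.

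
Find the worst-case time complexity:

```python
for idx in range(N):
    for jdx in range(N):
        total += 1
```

Time complexity: O(n^2).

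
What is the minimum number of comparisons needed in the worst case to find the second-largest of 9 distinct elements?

Lower bound: finding the max needs 9-1 comparisons. By the adversary weight-doubling argument, the max must personally win >= ceil(log_2(9)) = 4 comparisons; the 2nd-largest is among those 4 losers, needing 4-1 more comparisons. Total >= 9-1 + 4-1 = 11. A balanced knockout tournament achieves this.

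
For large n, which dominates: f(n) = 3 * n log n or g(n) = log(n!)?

f(n) = 3 * n log n and g(n) = log(n!) are Theta of each other: Stirling: log(n!) = n log n - n + O(log n) = Theta(n log n); the constant 3 doesn't change the Theta class.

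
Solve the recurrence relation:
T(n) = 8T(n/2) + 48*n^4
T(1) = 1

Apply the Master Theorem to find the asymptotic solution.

a=8, b=2, f(n)=48*n^4. log_2(8) = 3 < 4. Case 3: T(n) = O(n^4).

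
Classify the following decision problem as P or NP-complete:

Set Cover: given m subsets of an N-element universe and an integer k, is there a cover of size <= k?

This problem is NP-complete: one of Karp's 21 NP-complete problems (with k part of the input).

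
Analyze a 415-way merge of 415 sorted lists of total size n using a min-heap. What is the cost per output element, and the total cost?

Maintain a min-heap of size 415 holding the current head of each list. Each output step does one extract-min (O(log 415)) and one insert of that list's next element (O(log 415)). Each of the n elements passes through the heap exactly once, so the total cost is O(n log 415), i.e. O(log 415) per output element.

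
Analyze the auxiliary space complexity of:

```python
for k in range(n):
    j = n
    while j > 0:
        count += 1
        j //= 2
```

Space complexity: O(1).
Only a constant amount of auxiliary storage is used; nothing grows with n.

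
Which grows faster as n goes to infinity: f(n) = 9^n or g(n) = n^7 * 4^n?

f(n) = 9^n grows faster: 9^n / (n^7 4^n) = (9/4)^n / n^7 -> infinity since 9/4 > 1.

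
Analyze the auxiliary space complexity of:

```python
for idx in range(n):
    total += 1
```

Space complexity: O(1).
Only a constant amount of auxiliary storage is used; nothing grows with n.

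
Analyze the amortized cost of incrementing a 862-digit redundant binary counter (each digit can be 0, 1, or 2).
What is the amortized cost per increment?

A redundant counter on 862 digits allows digit values 0, 1, 2. Increment adds 1 to the least significant digit and carries any 2 to a 0 plus +1 on the next digit. With potential Phi = (number of 2-digits), each increment does O(1) actual work plus a chain of carries, each of which decreases Phi by 1. Amortized O(1).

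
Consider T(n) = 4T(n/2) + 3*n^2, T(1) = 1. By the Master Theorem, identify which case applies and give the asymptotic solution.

a=4, b=2, f(n)=3*n^2.
log_2(4) = 2, so n^(log_b(a)) = n^2.
f(n) = Theta(n^2), so Case 2 applies.
T(n) = Theta(n^2 log n).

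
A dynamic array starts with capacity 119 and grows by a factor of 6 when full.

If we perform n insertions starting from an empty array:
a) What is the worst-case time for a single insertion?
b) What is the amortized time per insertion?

(a) Worst-case single insertion: O(n) -- when the array is full at capacity c, the resize copies all c elements, and c can be Theta(n).
(b) Resizes happen at sizes 119, 714, 4284, ... Total copy cost for n insertions: 119 + 714 + ... = O(n) (geometric series with ratio 1/6). Amortized cost per insertion: O(n)/n = O(1).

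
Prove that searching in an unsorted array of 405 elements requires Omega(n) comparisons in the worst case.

An adversary can always place the target in the last position checked. Until all 405 positions are examined, the target might be in any unchecked position. Therefore 405 comparisons are necessary.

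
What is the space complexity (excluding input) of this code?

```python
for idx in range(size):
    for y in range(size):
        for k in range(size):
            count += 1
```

Space complexity: O(1).
Only a constant amount of auxiliary storage is used; nothing grows with n.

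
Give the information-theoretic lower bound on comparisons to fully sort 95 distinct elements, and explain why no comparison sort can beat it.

A comparison sort is a binary decision tree whose leaves are the 95! = 10329978488239059262599702099394727095397746340117372869212250571234293987594703124871765375385424468563282236864226607350415360000000000000000000000 possible output permutations. A binary tree with L leaves has height >= ceil(log_2(L)). So any comparison sort needs >= ceil(log_2(95!)) = 492 comparisons in the worst case.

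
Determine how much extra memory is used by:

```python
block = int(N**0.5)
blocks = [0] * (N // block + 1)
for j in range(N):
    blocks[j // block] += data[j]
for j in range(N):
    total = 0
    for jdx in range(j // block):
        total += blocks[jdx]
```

Space complexity: O(sqrt(n)).
Storage scales with sqrt(n).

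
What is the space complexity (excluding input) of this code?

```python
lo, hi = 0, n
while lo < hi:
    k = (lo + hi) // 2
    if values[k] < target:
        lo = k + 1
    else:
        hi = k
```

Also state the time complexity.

Space complexity: O(1).
Only a constant amount of auxiliary storage is used; nothing grows with n.
Time complexity: O(log n).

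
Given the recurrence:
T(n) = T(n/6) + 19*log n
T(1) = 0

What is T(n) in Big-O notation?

Each of the log_6(n) levels adds O(log n). T(n) = O(log^2 n).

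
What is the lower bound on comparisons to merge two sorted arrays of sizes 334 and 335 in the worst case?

Adversary: with |334 - 335| <= 1 the inputs can be fully interleaved so that every adjacent pair in the merged output comes from different arrays. Then each of the 668 adjacent pairs must be directly compared, or the algorithm cannot determine their relative order. Standard merge meets this bound.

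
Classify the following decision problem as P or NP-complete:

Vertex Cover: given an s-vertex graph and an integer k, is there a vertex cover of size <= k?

This problem is NP-complete: one of Karp's 21 NP-complete problems (with k part of the input; for any fixed constant k it is in P).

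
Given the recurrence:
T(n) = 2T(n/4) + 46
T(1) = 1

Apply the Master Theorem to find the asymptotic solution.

a=2, b=4, f(n)=46. log_4(2) = 0.5. Case 1 of Master Theorem: T(n) = O(n^0.5).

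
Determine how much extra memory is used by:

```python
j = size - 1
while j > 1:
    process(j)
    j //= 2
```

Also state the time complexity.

Space complexity: O(1).
Only a constant amount of auxiliary storage is used; nothing grows with n.
Time complexity: O(log n).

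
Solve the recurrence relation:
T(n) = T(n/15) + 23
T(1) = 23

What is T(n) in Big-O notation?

Each step divides n by 15 and adds 23. After log_15(n) steps, T(n) = O(log n).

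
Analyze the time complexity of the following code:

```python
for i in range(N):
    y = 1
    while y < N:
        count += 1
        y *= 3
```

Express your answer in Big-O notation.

Time complexity: O(n log n).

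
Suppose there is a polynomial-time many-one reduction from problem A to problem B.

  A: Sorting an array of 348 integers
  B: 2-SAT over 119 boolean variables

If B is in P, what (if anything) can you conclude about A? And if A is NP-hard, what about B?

A poly-time reduction A <=_p B means any A-instance can be transformed to a B-instance in poly time.
If B is in P: compose the reduction with B's poly-time algorithm to solve A in poly time, so A is in P.
If A is NP-hard: every NP problem reduces to A, which reduces to B; composing reductions, every NP problem reduces to B, so B is NP-hard.
(Here in fact A is P and B is P.)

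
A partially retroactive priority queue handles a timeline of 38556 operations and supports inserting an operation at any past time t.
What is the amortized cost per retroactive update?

Partially retroactive priority queues (Demaine-Iacono-Langerman) allow updates at past times with queries only at the present. With a balanced BST over the m = 38556 timeline events tracking bridges, each retroactive insert or delete is O(log m) amortized.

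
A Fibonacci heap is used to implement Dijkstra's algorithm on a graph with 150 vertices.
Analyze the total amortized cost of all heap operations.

Dijkstra performs 150 insert, 150 extract-min, and at most E decrease-key operations. With Fibonacci heap: insert O(1) amortized, extract-min O(log n) amortized, decrease-key O(1) amortized. Total with n = 150: O(n * 1 + n * log n + E * 1) = O(n log n + E).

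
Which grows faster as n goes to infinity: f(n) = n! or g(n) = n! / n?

f(n) = n! grows faster: the ratio n!/(n!/n) = n -> infinity.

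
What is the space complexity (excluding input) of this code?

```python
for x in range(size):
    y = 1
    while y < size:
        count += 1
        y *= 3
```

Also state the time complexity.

Space complexity: O(1).
Only a constant amount of auxiliary storage is used; nothing grows with n.
Time complexity: O(n log n).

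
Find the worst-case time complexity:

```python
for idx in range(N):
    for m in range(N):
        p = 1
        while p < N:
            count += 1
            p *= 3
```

Time complexity: O(n^2 log n).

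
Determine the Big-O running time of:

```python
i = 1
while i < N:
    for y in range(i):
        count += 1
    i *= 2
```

Time complexity: O(n).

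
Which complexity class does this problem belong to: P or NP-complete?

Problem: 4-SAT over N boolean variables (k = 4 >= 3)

This problem is NP-complete: 3-SAT is NP-complete (Cook-Levin); k-SAT for k>=3 reduces from 3-SAT.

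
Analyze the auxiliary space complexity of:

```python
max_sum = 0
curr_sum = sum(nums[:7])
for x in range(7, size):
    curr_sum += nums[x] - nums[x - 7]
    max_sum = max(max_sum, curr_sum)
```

Space complexity: O(1).
Only a constant amount of auxiliary storage is used; nothing grows with n.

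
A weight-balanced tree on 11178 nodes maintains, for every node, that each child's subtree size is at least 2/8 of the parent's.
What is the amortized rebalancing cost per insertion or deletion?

With balance ratio 2/8, tree height is O(log_{8/2}(11178)) = O(log n). A rebalance at a node of size s costs O(s) but requires Omega(s) updates in that subtree to retrigger. Summed over the O(log n) ancestors of the touched leaf, amortized rebalancing is O(log n).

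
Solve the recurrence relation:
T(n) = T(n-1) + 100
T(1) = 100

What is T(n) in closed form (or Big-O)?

Unrolling: T(n) = T(n-1) + 100 = T(n-2) + 2*100 = ... = T(1) + (n-1)*100 = 100 + (n-1)*100 = 100n.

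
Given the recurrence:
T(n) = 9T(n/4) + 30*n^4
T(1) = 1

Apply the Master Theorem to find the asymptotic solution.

a=9, b=4, f(n)=30*n^4. log_4(9) = 1.585 < 4. Case 3: T(n) = O(n^4).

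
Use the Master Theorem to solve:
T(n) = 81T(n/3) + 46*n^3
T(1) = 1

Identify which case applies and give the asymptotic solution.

a=81, b=3, f(n)=46*n^3.
log_3(81) = 4 > 3.
Since f(n) = O(n^3) is polynomially smaller than n^4, Case 1 applies.
T(n) = Theta(n^4).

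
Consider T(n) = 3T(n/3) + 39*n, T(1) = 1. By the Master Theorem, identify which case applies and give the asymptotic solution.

a=3, b=3, f(n)=39*n.
log_3(3) = 1, so n^(log_b(a)) = n.
f(n) = Theta(n), so Case 2 applies.
T(n) = Theta(n log n).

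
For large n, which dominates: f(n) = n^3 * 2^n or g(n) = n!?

g(n) = n! grows faster: by Stirling n! ~ (n/e)^n sqrt(2*pi*n); (n/e)^n eventually dominates n^3 * 2^n.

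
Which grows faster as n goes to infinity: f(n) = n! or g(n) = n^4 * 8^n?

f(n) = n! grows faster: by Stirling n! ~ (n/e)^n sqrt(2*pi*n); (n/e)^n eventually dominates n^4 * 8^n.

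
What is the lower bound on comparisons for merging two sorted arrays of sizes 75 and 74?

Adversary argument: with sizes 75 and 74 (differing by at most 1), interleave the two arrays so that every consecutive pair in the output comes from different inputs. Then each of the 148 adjacent output pairs must be directly compared, or the algorithm cannot determine their relative order. So 148 comparisons are necessary; standard merge achieves this.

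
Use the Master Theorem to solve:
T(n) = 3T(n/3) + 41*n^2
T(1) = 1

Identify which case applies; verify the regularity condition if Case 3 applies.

a=3, b=3, f(n)=41*n^2.
log_3(3) = 1 < 2.
f(n) = Omega(n^(1+epsilon)) for some epsilon > 0, so Case 3 is the candidate.
Regularity: a*f(n/b) = 3*41*(n/3)^2 = (3/9)*41*n^2 <= c*f(n) with c = 3/9 < 1. Satisfied.
Case 3: T(n) = Theta(n^2).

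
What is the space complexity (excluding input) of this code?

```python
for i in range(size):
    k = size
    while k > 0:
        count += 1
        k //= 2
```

Space complexity: O(1).
Only a constant amount of auxiliary storage is used; nothing grows with n.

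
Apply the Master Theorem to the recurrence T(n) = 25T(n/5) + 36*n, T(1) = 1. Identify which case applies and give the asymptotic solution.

a=25, b=5, f(n)=36*n.
log_5(25) = 2 > 1.
Since f(n) = O(n^1) is polynomially smaller than n^2, Case 1 applies.
T(n) = Theta(n^2).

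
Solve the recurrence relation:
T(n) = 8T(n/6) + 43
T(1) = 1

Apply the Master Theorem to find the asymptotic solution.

a=8, b=6, f(n)=43. log_6(8) = 1.161. Case 1 of Master Theorem: T(n) = O(n^1.161).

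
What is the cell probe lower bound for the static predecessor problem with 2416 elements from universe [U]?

The Patrascu-Thorup lower bound shows any data structure on n = 2416 elements using O(n * polylog(n)) space requires Omega(log log U) query time. van Emde Boas trees achieve O(log log U) with O(U) space.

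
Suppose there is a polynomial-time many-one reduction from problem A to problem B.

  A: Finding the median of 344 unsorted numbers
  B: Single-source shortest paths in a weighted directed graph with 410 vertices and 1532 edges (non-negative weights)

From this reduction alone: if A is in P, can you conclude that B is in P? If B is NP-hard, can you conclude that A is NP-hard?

A poly-time reduction A <=_p B transfers tractability DOWN (B easy => A easy) and hardness UP (A hard => B hard), not the reverse.
From A in P, the reduction alone does NOT give B in P: any problem in P trivially reduces to SAT, yet SAT is not known to be in P.
From B NP-hard, the reduction alone does NOT give A NP-hard: again, easy problems reduce to hard ones.
(Here in fact A is P and B is P.)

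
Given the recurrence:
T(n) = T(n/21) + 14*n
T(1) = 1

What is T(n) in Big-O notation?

Geometric series: 14*n*(1 + 1/21 + 1/21^2 + ...) = O(n). T(n) = O(n).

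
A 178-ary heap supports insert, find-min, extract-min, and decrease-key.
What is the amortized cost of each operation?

The 178-ary heap has height O(log_178 n). Insert sifts up: O(log_178 n). Find-min reads the root: O(1). Extract-min sifts down comparing 178 children per level: O(178 * log_178 n). Decrease-key sifts up: O(log_178 n).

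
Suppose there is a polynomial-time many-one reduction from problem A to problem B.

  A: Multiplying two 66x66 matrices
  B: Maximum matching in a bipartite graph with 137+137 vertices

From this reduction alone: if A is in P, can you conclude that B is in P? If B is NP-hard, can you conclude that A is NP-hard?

A poly-time reduction A <=_p B transfers tractability DOWN (B easy => A easy) and hardness UP (A hard => B hard), not the reverse.
From A in P, the reduction alone does NOT give B in P: any problem in P trivially reduces to SAT, yet SAT is not known to be in P.
From B NP-hard, the reduction alone does NOT give A NP-hard: again, easy problems reduce to hard ones.
(Here in fact A is P and B is P.)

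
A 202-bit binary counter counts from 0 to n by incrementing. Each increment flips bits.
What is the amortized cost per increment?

Bit i flips every 2^i increments. Total flips over n increments: sum_{i=0}^{202} n/2^i < 2n. Amortized cost: 2n/n = O(1).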